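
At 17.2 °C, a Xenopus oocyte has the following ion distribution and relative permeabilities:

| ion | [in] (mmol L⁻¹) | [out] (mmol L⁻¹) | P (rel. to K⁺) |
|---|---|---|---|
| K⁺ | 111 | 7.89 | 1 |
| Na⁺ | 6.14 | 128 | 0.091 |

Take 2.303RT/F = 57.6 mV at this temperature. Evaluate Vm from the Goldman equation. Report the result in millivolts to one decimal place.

Vm = 57.6 · log₁₀[(Σ P·[cation]ₒ + Σ P·[anion]ᵢ) / (Σ P·[cation]ᵢ + Σ P·[anion]ₒ)]
Numerator = 1×7.89 + 0.091×128 = 19.54
Denominator = 1×111 + 0.091×6.14 = 111.6
Vm = 57.6 · log₁₀(0.17514) = 57.6 × (-0.7566) = -43.58 mV

-43.6 mV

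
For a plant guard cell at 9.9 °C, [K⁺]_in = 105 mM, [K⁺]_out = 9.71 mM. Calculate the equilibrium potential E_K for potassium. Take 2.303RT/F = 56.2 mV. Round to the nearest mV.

E = (56.2/z) · log₁₀([K⁺]_out/[K⁺]_in) with z = +1.
= (56.2/1) · log₁₀(9.71/105) = 56.20 · log₁₀(0.09248)
= 56.20 · (-1.0340) = -58.11 mV

-58 mV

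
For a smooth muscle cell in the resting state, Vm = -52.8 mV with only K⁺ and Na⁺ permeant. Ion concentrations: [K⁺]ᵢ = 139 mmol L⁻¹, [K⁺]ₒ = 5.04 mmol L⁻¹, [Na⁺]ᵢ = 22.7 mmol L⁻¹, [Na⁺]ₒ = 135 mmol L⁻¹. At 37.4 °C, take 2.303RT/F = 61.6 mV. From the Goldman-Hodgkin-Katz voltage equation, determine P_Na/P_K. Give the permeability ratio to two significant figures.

Let α = P_Na/P_K. GHK: Vm = 61.6·log₁₀[(Kₒ + α·Naₒ)/(Kᵢ + α·Naᵢ)].
10^(Vm/61.6) = 10^(-52.8/61.6) = 0.13895
So 0.13895·(Kᵢ + α·Naᵢ) = Kₒ + α·Naₒ → α = (0.13895·139.0 − 5.04) / (135.0 − 0.13895·22.7)
α = (19.31 − 5.04) / (135.0 − 3.154) = 14.27/131.8 = 0.1083

0.11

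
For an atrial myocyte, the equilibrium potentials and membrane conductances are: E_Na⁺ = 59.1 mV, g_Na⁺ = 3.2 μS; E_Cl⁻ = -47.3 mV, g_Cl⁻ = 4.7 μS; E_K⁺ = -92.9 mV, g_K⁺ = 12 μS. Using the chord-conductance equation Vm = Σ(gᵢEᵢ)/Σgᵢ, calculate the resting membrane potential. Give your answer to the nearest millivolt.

Σ gᵢEᵢ = 3.2·(59.1) + 4.7·(-47.3) + 12·(-92.9) = -1147.99
Σ gᵢ = 3.2 + 4.7 + 12 = 19.9
Vm = -1147.99 / 19.9 = -57.69 mV

-58 mV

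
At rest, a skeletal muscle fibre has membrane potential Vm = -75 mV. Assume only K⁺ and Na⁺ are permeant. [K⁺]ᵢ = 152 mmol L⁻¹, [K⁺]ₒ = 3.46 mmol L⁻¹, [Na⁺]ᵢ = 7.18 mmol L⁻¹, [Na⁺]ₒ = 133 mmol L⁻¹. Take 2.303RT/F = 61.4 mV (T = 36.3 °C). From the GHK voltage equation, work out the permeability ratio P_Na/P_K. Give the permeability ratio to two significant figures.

Let α = P_Na/P_K. GHK: Vm = 61.4·log₁₀[(Kₒ + α·Naₒ)/(Kᵢ + α·Naᵢ)].
10^(Vm/61.4) = 10^(-75.0/61.4) = 0.060048
So 0.060048·(Kᵢ + α·Naᵢ) = Kₒ + α·Naₒ → α = (0.060048·152.0 − 3.46) / (133.0 − 0.060048·7.18)
α = (9.127 − 3.46) / (133.0 − 0.4311) = 5.667/132.6 = 0.04275

0.043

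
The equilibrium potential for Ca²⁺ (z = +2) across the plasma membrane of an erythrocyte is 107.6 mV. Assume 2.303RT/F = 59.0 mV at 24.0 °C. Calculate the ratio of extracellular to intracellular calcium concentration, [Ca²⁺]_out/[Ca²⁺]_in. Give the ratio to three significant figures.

4440

log₁₀([out]/[in]) = E·z/(59.0) = 107.6 × 2 / 59.0 = 3.6475
[out]/[in] = 10^(3.6475) = 4441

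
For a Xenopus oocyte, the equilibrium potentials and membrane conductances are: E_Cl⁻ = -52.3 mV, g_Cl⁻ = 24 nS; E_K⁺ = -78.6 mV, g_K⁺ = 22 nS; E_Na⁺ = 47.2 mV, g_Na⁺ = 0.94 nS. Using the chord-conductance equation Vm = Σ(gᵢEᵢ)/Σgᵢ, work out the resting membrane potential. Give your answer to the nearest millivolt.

Σ gᵢEᵢ = 24·(-52.3) + 22·(-78.6) + 0.94·(47.2) = -2940.03
Σ gᵢ = 24 + 22 + 0.94 = 46.94
Vm = -2940.03 / 46.94 = -62.63 mV

-63 mV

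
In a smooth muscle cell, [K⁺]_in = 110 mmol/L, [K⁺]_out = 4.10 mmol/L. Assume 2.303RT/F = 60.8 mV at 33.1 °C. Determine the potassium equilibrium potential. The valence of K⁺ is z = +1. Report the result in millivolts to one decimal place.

-86.9 mV

E = (60.8/z) · log₁₀([K⁺]_out/[K⁺]_in) with z = +1.
= (60.8/1) · log₁₀(4.10/110) = 60.80 · log₁₀(0.03727)
= 60.80 · (-1.4286) = -86.86 mV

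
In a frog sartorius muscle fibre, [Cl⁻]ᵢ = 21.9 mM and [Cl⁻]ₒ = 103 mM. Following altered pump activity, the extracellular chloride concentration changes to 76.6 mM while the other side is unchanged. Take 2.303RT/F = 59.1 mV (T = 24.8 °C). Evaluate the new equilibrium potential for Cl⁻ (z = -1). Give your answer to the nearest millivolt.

After the shift: [Cl⁻]_out = 76.6, [Cl⁻]_in = 21.9 mM.
E_new = (59.1/-1)·log₁₀(76.6/21.9) = -59.10 · (0.5438) = -32.14 mV

-32 mV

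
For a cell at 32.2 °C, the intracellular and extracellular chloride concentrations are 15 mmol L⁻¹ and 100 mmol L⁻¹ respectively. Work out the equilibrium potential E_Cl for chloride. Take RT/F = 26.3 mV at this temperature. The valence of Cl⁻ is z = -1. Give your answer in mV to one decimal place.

E = (26.3/z) · ln([Cl⁻]_out/[Cl⁻]_in) with z = -1.
For an anion, dividing by z = -1 reverses the sign.
= (26.3/-1) · ln(100/15) = -26.30 · ln(6.667)
= -26.30 · (1.8971) = -49.89 mV

-49.9 mV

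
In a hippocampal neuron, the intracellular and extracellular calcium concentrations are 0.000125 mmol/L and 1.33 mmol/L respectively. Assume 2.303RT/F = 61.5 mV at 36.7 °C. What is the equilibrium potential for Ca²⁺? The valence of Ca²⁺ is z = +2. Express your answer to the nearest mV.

124 mV

E = (61.5/z) · log₁₀([Ca²⁺]_out/[Ca²⁺]_in) with z = +2.
= (61.5/2) · log₁₀(1.33/0.000125) = 30.75 · log₁₀(1.064e+04)
= 30.75 · (4.0269) = 123.83 mV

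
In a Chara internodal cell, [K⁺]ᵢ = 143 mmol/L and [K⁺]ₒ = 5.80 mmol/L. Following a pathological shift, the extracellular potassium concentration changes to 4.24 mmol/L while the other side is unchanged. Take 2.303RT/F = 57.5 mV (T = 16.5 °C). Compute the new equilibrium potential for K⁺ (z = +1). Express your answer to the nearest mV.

After the shift: [K⁺]_out = 4.24, [K⁺]_in = 143 mmol/L.
E_new = (57.5/1)·log₁₀(4.24/143) = 57.50 · (-1.5280) = -87.86 mV

-88 mV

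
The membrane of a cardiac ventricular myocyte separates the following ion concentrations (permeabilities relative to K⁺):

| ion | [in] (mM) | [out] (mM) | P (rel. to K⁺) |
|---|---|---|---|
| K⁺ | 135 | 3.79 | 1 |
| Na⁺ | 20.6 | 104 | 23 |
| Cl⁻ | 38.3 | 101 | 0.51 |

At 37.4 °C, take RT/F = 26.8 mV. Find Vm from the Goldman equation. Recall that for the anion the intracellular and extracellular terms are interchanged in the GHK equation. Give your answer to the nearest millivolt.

Vm = 26.8 · ln[(Σ P·[cation]ₒ + Σ P·[anion]ᵢ) / (Σ P·[cation]ᵢ + Σ P·[anion]ₒ)]
Numerator = 1×3.79 + 23×104 + 0.51×38.3 = 2415
Denominator = 1×135 + 23×20.6 + 0.51×101 = 660.3
Vm = 26.8 · ln(3.6579) = 26.8 × (1.2969) = 34.76 mV

35 mV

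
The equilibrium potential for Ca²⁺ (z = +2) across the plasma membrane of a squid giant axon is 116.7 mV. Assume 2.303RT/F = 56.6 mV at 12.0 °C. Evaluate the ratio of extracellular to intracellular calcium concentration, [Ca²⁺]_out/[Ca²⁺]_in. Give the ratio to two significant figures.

13000

log₁₀([out]/[in]) = E·z/(56.6) = 116.7 × 2 / 56.6 = 4.1237
[out]/[in] = 10^(4.1237) = 1.329e+04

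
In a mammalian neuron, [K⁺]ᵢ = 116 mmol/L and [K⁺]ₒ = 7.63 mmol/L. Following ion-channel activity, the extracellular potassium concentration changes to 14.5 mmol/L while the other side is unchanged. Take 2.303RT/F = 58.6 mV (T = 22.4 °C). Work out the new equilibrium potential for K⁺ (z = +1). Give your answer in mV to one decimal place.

-52.9 mV

After the shift: [K⁺]_out = 14.5, [K⁺]_in = 116 mmol/L.
E_new = (58.6/1)·log₁₀(14.5/116) = 58.60 · (-0.9031) = -52.92 mV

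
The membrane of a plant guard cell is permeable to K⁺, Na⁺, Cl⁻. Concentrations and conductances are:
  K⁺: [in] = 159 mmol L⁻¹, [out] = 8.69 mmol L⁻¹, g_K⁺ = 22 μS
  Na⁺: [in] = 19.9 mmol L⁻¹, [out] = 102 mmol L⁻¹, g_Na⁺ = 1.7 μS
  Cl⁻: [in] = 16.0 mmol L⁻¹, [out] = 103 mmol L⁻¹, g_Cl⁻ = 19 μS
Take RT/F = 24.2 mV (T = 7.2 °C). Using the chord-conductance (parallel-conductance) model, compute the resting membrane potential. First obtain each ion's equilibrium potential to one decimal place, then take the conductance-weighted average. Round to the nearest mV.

-55 mV

E_K⁺ = (24.2/1)·ln(8.69/159) = -70.3 mV
E_Na⁺ = (24.2/1)·ln(102/19.9) = 39.5 mV
E_Cl⁻ = (24.2/-1)·ln(103/16.0) = -45.1 mV
Vm = (Σ gᵢEᵢ)/(Σ gᵢ) = (22·-70.3 + 1.7·39.5 + 19·-45.1) / (22 + 1.7 + 19)
= -2336.35 / 42.7 = -54.72 mV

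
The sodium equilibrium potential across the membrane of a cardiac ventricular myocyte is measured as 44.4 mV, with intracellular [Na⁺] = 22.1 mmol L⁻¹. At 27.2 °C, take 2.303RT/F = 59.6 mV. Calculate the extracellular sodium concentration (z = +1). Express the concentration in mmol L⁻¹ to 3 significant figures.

123 mmol L⁻¹

Nernst: E = (59.6/1) · log₁₀([out]/[in]), so log₁₀([out]/[in]) = 44.4 × 1 / 59.6 = 0.7450.
[out]/[in] = 10^(0.7450) = 5.559.
[out] = 5.559 × 22.1 = 122.8 mmol L⁻¹.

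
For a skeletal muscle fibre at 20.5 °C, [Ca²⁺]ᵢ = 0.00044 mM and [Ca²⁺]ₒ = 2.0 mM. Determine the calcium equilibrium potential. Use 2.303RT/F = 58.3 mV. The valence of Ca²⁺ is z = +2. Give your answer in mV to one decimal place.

106.6 mV

E = (58.3/z) · log₁₀([Ca²⁺]_out/[Ca²⁺]_in) with z = +2.
= (58.3/2) · log₁₀(2.0/0.00044) = 29.15 · log₁₀(4545)
= 29.15 · (3.6576) = 106.62 mV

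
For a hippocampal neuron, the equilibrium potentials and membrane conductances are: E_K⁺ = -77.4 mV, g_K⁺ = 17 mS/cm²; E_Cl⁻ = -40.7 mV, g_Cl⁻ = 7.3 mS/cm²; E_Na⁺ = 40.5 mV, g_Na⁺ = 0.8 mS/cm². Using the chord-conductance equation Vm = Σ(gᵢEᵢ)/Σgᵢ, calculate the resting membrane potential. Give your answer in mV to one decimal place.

Σ gᵢEᵢ = 17·(-77.4) + 7.3·(-40.7) + 0.8·(40.5) = -1580.51
Σ gᵢ = 17 + 7.3 + 0.8 = 25.1
Vm = -1580.51 / 25.1 = -62.97 mV

-63.0 mV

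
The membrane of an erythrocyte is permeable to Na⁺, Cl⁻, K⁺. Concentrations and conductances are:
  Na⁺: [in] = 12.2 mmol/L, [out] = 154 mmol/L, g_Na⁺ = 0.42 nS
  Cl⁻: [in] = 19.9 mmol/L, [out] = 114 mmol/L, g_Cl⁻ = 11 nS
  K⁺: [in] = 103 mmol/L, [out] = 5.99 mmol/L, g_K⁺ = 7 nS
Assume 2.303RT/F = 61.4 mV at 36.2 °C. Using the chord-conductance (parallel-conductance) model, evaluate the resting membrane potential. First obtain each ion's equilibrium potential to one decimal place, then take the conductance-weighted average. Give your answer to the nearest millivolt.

-55 mV

E_Na⁺ = (61.4/1)·log₁₀(154/12.2) = 67.6 mV
E_Cl⁻ = (61.4/-1)·log₁₀(114/19.9) = -46.5 mV
E_K⁺ = (61.4/1)·log₁₀(5.99/103) = -75.9 mV
Vm = (Σ gᵢEᵢ)/(Σ gᵢ) = (0.42·67.6 + 11·-46.5 + 7·-75.9) / (0.42 + 11 + 7)
= -1014.41 / 18.42 = -55.07 mV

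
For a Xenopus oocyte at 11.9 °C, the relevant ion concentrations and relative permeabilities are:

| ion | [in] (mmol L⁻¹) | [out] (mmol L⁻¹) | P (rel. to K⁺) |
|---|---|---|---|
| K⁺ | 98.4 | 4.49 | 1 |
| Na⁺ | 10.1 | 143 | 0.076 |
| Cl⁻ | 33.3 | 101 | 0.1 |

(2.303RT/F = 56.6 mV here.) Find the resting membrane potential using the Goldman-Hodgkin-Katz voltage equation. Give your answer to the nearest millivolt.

Vm = 56.6 · log₁₀[(Σ P·[cation]ₒ + Σ P·[anion]ᵢ) / (Σ P·[cation]ᵢ + Σ P·[anion]ₒ)]
Numerator = 1×4.49 + 0.076×143 + 0.1×33.3 = 18.69
Denominator = 1×98.4 + 0.076×10.1 + 0.1×101 = 109.3
Vm = 56.6 · log₁₀(0.17103) = 56.6 × (-0.7669) = -43.41 mV

-43 mV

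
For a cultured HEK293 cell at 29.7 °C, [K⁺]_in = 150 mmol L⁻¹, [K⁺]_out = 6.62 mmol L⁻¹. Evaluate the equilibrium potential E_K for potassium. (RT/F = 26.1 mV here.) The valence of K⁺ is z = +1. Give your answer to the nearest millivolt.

E = (26.1/z) · ln([K⁺]_out/[K⁺]_in) with z = +1.
= (26.1/1) · ln(6.62/150) = 26.10 · ln(0.04413)
= 26.10 · (-3.1205) = -81.45 mV

-81 mV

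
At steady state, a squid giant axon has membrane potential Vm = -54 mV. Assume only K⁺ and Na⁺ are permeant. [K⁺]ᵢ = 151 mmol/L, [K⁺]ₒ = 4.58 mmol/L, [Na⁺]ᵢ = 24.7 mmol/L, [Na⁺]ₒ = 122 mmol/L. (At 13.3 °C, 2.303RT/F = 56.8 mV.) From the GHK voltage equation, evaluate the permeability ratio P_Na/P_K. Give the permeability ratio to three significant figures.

Let α = P_Na/P_K. GHK: Vm = 56.8·log₁₀[(Kₒ + α·Naₒ)/(Kᵢ + α·Naᵢ)].
10^(Vm/56.8) = 10^(-54.0/56.8) = 0.11202
So 0.11202·(Kᵢ + α·Naᵢ) = Kₒ + α·Naₒ → α = (0.11202·151.0 − 4.58) / (122.0 − 0.11202·24.7)
α = (16.92 − 4.58) / (122.0 − 2.767) = 12.34/119.2 = 0.1035

0.103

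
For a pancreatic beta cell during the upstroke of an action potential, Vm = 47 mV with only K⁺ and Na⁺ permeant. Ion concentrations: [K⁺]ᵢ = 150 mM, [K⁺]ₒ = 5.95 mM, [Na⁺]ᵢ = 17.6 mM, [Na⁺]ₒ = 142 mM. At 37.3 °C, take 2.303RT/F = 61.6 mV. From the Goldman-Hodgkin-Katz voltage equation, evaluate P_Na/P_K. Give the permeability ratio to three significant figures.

Let α = P_Na/P_K. GHK: Vm = 61.6·log₁₀[(Kₒ + α·Naₒ)/(Kᵢ + α·Naᵢ)].
10^(Vm/61.6) = 10^(47.0/61.6) = 5.7941
So 5.7941·(Kᵢ + α·Naᵢ) = Kₒ + α·Naₒ → α = (5.7941·150.0 − 5.95) / (142.0 − 5.7941·17.6)
α = (869.1 − 5.95) / (142.0 − 102) = 863.2/40.02 = 21.57

21.6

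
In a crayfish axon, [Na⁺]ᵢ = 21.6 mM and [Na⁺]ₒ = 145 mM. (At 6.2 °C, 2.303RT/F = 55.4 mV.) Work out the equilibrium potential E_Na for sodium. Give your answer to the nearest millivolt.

E = (55.4/z) · log₁₀([Na⁺]_out/[Na⁺]_in) with z = +1.
= (55.4/1) · log₁₀(145/21.6) = 55.40 · log₁₀(6.713)
= 55.40 · (0.8269) = 45.81 mV

46 mV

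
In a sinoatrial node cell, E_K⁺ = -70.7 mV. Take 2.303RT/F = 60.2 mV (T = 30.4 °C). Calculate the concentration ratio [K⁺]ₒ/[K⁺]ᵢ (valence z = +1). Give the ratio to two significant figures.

0.067

log₁₀([out]/[in]) = E·z/(60.2) = -70.7 × 1 / 60.2 = -1.1744
[out]/[in] = 10^(-1.1744) = 0.06692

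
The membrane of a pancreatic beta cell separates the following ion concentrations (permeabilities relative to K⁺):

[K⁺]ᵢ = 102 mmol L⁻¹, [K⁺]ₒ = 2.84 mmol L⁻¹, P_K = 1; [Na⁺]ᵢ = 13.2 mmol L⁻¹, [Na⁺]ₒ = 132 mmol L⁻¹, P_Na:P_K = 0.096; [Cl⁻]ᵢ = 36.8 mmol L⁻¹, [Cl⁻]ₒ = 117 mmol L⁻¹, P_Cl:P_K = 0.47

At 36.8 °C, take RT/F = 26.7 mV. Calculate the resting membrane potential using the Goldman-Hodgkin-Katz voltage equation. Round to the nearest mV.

Vm = 26.7 · ln[(Σ P·[cation]ₒ + Σ P·[anion]ᵢ) / (Σ P·[cation]ᵢ + Σ P·[anion]ₒ)]
Numerator = 1×2.84 + 0.096×132 + 0.47×36.8 = 32.81
Denominator = 1×102 + 0.096×13.2 + 0.47×117 = 158.3
Vm = 26.7 · ln(0.20731) = 26.7 × (-1.5735) = -42.01 mV

-42 mV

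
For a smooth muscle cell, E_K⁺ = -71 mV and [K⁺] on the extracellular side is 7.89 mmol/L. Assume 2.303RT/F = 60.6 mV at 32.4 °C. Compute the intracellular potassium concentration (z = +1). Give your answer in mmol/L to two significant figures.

Nernst: E = (60.6/1) · log₁₀([out]/[in]), so log₁₀([out]/[in]) = -71.0 × 1 / 60.6 = -1.1716.
[out]/[in] = 10^(-1.1716) = 0.06736.
[in] = 7.89 / 0.06736 = 117.1 mmol/L.

120 mmol/L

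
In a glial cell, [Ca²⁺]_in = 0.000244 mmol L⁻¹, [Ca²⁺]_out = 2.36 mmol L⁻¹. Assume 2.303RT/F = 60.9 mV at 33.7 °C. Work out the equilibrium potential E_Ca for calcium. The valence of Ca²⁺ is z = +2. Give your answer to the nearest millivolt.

E = (60.9/z) · log₁₀([Ca²⁺]_out/[Ca²⁺]_in) with z = +2.
= (60.9/2) · log₁₀(2.36/0.000244) = 30.45 · log₁₀(9672)
= 30.45 · (3.9855) = 121.36 mV

121 mV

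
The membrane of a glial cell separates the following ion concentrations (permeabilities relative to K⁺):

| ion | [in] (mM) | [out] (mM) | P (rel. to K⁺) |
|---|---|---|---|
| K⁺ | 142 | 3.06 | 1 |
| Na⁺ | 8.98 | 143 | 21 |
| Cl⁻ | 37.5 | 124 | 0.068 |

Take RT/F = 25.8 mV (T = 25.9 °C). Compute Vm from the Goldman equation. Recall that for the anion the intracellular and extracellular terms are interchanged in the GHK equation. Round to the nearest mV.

56 mV

Vm = 25.8 · ln[(Σ P·[cation]ₒ + Σ P·[anion]ᵢ) / (Σ P·[cation]ᵢ + Σ P·[anion]ₒ)]
Numerator = 1×3.06 + 21×143 + 0.068×37.5 = 3009
Denominator = 1×142 + 21×8.98 + 0.068×124 = 339
Vm = 25.8 · ln(8.8746) = 25.8 × (2.1832) = 56.33 mV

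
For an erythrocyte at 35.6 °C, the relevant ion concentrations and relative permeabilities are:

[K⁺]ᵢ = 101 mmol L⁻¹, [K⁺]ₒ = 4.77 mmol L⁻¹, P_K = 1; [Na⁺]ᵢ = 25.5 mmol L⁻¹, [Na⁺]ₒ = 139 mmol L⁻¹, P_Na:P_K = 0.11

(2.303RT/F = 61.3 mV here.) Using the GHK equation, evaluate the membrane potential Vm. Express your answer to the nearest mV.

Vm = 61.3 · log₁₀[(Σ P·[cation]ₒ + Σ P·[anion]ᵢ) / (Σ P·[cation]ᵢ + Σ P·[anion]ₒ)]
Numerator = 1×4.77 + 0.11×139 = 20.06
Denominator = 1×101 + 0.11×25.5 = 103.8
Vm = 61.3 · log₁₀(0.19325) = 61.3 × (-0.7139) = -43.76 mV

-44 mV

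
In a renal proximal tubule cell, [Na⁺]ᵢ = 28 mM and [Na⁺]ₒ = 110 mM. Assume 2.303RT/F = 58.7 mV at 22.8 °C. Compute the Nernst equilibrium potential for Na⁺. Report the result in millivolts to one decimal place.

34.9 mV

E = (58.7/z) · log₁₀([Na⁺]_out/[Na⁺]_in) with z = +1.
= (58.7/1) · log₁₀(110/28) = 58.70 · log₁₀(3.929)
= 58.70 · (0.5942) = 34.88 mV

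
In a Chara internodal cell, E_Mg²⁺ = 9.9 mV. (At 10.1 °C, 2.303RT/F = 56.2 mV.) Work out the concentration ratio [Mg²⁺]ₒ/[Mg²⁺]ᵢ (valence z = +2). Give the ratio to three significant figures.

log₁₀([out]/[in]) = E·z/(56.2) = 9.9 × 2 / 56.2 = 0.3523
[out]/[in] = 10^(0.3523) = 2.251

2.25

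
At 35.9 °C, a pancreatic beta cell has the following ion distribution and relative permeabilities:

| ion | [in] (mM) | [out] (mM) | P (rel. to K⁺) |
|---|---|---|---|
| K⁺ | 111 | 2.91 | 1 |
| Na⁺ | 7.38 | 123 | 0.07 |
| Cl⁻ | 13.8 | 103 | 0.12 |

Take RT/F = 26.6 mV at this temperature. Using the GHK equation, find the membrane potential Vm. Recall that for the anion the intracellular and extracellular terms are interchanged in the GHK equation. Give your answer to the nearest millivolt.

Vm = 26.6 · ln[(Σ P·[cation]ₒ + Σ P·[anion]ᵢ) / (Σ P·[cation]ᵢ + Σ P·[anion]ₒ)]
Numerator = 1×2.91 + 0.07×123 + 0.12×13.8 = 13.18
Denominator = 1×111 + 0.07×7.38 + 0.12×103 = 123.9
Vm = 26.6 · ln(0.10636) = 26.6 × (-2.2409) = -59.61 mV

-60 mV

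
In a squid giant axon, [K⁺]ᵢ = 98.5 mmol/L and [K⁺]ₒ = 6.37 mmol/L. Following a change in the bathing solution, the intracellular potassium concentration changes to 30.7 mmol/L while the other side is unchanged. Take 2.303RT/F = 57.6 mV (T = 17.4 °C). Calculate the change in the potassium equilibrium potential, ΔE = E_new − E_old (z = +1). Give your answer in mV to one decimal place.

E_old = (57.6/1)·log₁₀(6.37/98.5) = -68.50 mV
E_new = (57.6/1)·log₁₀(6.37/30.7) = -39.34 mV
ΔE = -39.34 − (-68.50) = 29.16 mV

29.2 mV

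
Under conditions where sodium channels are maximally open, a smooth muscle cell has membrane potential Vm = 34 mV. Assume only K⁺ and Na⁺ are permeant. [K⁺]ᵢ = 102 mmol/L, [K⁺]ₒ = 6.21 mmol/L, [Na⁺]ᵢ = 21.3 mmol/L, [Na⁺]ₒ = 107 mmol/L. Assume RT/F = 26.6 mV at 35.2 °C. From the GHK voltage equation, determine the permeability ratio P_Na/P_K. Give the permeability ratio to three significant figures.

11.8

Let α = P_Na/P_K. GHK: Vm = 26.6·ln[(Kₒ + α·Naₒ)/(Kᵢ + α·Naᵢ)].
e^(Vm/26.6) = e^(34.0/26.6) = 3.5902
So 3.5902·(Kᵢ + α·Naᵢ) = Kₒ + α·Naₒ → α = (3.5902·102.0 − 6.21) / (107.0 − 3.5902·21.3)
α = (366.2 − 6.21) / (107.0 − 76.47) = 360/30.53 = 11.79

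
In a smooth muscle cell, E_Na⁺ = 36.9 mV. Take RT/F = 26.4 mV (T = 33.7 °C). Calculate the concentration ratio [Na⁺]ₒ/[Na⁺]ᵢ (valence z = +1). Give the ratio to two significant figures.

4.0

ln([out]/[in]) = E·z/(26.4) = 36.9 × 1 / 26.4 = 1.3977
[out]/[in] = e^(1.3977) = 4.046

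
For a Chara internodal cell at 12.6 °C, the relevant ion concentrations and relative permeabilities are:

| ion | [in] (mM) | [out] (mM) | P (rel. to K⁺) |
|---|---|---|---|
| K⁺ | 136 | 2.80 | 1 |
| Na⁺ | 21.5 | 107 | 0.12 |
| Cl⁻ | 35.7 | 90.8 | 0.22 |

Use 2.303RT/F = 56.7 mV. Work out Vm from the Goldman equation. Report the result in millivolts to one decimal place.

-47.0 mV

Vm = 56.7 · log₁₀[(Σ P·[cation]ₒ + Σ P·[anion]ᵢ) / (Σ P·[cation]ᵢ + Σ P·[anion]ₒ)]
Numerator = 1×2.80 + 0.12×107 + 0.22×35.7 = 23.49
Denominator = 1×136 + 0.12×21.5 + 0.22×90.8 = 158.6
Vm = 56.7 · log₁₀(0.14817) = 56.7 × (-0.8292) = -47.02 mV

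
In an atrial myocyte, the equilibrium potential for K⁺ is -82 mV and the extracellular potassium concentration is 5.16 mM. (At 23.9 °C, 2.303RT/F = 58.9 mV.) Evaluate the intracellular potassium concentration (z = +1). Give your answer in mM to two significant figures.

Nernst: E = (58.9/1) · log₁₀([out]/[in]), so log₁₀([out]/[in]) = -82.0 × 1 / 58.9 = -1.3922.
[out]/[in] = 10^(-1.3922) = 0.04053.
[in] = 5.16 / 0.04053 = 127.3 mM.

130 mM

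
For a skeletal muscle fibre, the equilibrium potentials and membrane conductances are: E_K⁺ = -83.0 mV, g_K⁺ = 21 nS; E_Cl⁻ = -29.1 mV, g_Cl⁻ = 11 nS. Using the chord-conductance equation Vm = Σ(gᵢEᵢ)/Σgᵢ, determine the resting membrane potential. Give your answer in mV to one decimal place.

Σ gᵢEᵢ = 21·(-83.0) + 11·(-29.1) = -2063.10
Σ gᵢ = 21 + 11 = 32
Vm = -2063.10 / 32 = -64.47 mV

-64.5 mV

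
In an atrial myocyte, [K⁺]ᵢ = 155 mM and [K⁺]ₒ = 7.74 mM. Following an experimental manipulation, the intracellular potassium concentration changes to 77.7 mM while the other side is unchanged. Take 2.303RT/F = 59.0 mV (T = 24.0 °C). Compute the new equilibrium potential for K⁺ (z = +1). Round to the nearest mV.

-59 mV

After the shift: [K⁺]_out = 7.74, [K⁺]_in = 77.7 mM.
E_new = (59.0/1)·log₁₀(7.74/77.7) = 59.00 · (-1.0017) = -59.10 mV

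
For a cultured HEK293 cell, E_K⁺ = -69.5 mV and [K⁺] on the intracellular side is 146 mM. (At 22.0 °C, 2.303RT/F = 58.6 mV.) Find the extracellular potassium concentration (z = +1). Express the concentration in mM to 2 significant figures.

Nernst: E = (58.6/1) · log₁₀([out]/[in]), so log₁₀([out]/[in]) = -69.5 × 1 / 58.6 = -1.1860.
[out]/[in] = 10^(-1.1860) = 0.06516.
[out] = 0.06516 × 146 = 9.514 mM.

9.5 mM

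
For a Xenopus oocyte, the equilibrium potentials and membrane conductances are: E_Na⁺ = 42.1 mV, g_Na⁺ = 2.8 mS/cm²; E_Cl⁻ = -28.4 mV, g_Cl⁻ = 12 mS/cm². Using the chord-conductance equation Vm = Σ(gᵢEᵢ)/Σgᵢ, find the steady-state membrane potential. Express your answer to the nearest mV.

Σ gᵢEᵢ = 2.8·(42.1) + 12·(-28.4) = -222.92
Σ gᵢ = 2.8 + 12 = 14.8
Vm = -222.92 / 14.8 = -15.06 mV

-15 mV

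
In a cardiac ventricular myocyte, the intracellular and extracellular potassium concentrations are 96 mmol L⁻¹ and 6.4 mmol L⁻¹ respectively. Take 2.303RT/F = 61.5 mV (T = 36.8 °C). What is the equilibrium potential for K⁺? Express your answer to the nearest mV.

E = (61.5/z) · log₁₀([K⁺]_out/[K⁺]_in) with z = +1.
= (61.5/1) · log₁₀(6.4/96) = 61.50 · log₁₀(0.06667)
= 61.50 · (-1.1761) = -72.33 mV

-72 mV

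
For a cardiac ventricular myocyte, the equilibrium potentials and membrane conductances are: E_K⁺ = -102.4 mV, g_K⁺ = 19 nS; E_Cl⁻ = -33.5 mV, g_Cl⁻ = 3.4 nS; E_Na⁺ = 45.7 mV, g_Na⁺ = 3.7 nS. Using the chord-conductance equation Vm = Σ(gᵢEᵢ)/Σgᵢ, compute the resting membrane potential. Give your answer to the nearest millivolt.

-72 mV

Σ gᵢEᵢ = 19·(-102.4) + 3.4·(-33.5) + 3.7·(45.7) = -1890.41
Σ gᵢ = 19 + 3.4 + 3.7 = 26.1
Vm = -1890.41 / 26.1 = -72.43 mV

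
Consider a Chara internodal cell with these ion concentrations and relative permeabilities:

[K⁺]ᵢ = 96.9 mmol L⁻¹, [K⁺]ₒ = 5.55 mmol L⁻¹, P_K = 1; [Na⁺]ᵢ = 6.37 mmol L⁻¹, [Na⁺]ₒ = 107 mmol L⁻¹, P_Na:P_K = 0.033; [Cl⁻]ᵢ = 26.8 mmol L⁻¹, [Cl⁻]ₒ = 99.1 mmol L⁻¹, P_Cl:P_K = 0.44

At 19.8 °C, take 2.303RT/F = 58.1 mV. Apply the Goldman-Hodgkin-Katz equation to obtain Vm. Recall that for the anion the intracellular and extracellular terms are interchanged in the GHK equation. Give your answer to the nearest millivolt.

Vm = 58.1 · log₁₀[(Σ P·[cation]ₒ + Σ P·[anion]ᵢ) / (Σ P·[cation]ᵢ + Σ P·[anion]ₒ)]
Numerator = 1×5.55 + 0.033×107 + 0.44×26.8 = 20.87
Denominator = 1×96.9 + 0.033×6.37 + 0.44×99.1 = 140.7
Vm = 58.1 · log₁₀(0.14834) = 58.1 × (-0.8288) = -48.15 mV

-48 mV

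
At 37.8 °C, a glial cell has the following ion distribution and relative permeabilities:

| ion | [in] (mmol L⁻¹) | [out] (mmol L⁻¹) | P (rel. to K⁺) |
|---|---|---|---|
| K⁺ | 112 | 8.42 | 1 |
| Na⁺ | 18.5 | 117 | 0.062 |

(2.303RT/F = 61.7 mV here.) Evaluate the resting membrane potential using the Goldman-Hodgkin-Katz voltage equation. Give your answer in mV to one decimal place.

Vm = 61.7 · log₁₀[(Σ P·[cation]ₒ + Σ P·[anion]ᵢ) / (Σ P·[cation]ᵢ + Σ P·[anion]ₒ)]
Numerator = 1×8.42 + 0.062×117 = 15.67
Denominator = 1×112 + 0.062×18.5 = 113.1
Vm = 61.7 · log₁₀(0.13853) = 61.7 × (-0.8585) = -52.97 mV

-53.0 mV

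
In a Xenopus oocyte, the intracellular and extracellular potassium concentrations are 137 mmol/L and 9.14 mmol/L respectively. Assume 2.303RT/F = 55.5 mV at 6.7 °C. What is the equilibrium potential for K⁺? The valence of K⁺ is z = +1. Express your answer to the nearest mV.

E = (55.5/z) · log₁₀([K⁺]_out/[K⁺]_in) with z = +1.
= (55.5/1) · log₁₀(9.14/137) = 55.50 · log₁₀(0.06672)
= 55.50 · (-1.1758) = -65.26 mV

-65 mV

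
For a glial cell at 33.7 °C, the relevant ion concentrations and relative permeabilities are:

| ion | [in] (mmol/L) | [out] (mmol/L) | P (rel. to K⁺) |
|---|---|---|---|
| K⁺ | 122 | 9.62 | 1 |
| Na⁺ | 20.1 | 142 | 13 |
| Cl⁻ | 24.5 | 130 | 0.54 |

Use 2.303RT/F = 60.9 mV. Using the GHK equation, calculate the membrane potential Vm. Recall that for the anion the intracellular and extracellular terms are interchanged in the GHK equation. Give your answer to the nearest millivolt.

37 mV

Vm = 60.9 · log₁₀[(Σ P·[cation]ₒ + Σ P·[anion]ᵢ) / (Σ P·[cation]ᵢ + Σ P·[anion]ₒ)]
Numerator = 1×9.62 + 13×142 + 0.54×24.5 = 1869
Denominator = 1×122 + 13×20.1 + 0.54×130 = 453.5
Vm = 60.9 · log₁₀(4.1209) = 60.9 × (0.6150) = 37.45 mV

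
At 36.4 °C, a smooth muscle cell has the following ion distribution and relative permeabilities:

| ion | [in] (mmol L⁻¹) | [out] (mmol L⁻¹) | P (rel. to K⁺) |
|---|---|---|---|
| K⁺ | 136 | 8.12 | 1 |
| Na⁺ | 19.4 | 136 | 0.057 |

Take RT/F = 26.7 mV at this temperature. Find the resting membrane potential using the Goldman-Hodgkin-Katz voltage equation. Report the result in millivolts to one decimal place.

-57.6 mV

Vm = 26.7 · ln[(Σ P·[cation]ₒ + Σ P·[anion]ᵢ) / (Σ P·[cation]ᵢ + Σ P·[anion]ₒ)]
Numerator = 1×8.12 + 0.057×136 = 15.87
Denominator = 1×136 + 0.057×19.4 = 137.1
Vm = 26.7 · ln(0.11576) = 26.7 × (-2.1562) = -57.57 mV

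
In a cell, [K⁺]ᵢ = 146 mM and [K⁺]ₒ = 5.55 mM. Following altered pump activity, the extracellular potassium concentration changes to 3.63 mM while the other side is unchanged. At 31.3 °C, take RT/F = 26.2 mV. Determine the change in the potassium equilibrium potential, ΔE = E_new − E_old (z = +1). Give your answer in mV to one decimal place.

E_old = (26.2/1)·ln(5.55/146) = -85.67 mV
E_new = (26.2/1)·ln(3.63/146) = -96.79 mV
ΔE = -96.79 − (-85.67) = -11.12 mV

-11.1 mV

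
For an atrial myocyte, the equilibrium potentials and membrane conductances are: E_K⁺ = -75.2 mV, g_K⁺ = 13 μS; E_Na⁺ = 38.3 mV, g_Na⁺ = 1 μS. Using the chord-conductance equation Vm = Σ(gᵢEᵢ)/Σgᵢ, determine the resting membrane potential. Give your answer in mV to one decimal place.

-67.1 mV

Σ gᵢEᵢ = 13·(-75.2) + 1·(38.3) = -939.30
Σ gᵢ = 13 + 1 = 14
Vm = -939.30 / 14 = -67.09 mV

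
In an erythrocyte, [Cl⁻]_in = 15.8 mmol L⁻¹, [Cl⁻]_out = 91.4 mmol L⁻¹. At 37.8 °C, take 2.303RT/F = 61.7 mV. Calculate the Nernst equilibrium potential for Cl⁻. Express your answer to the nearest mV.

E = (61.7/z) · log₁₀([Cl⁻]_out/[Cl⁻]_in) with z = -1.
For an anion, dividing by z = -1 reverses the sign.
= (61.7/-1) · log₁₀(91.4/15.8) = -61.70 · log₁₀(5.785)
= -61.70 · (0.7623) = -47.03 mV

-47 mV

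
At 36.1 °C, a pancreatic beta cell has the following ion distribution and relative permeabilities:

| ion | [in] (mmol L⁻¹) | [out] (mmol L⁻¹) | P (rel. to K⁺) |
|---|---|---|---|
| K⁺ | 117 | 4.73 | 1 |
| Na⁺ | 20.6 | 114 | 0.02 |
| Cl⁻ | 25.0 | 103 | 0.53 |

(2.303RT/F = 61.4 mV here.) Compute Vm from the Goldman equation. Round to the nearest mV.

Vm = 61.4 · log₁₀[(Σ P·[cation]ₒ + Σ P·[anion]ᵢ) / (Σ P·[cation]ᵢ + Σ P·[anion]ₒ)]
Numerator = 1×4.73 + 0.02×114 + 0.53×25.0 = 20.26
Denominator = 1×117 + 0.02×20.6 + 0.53×103 = 172
Vm = 61.4 · log₁₀(0.11779) = 61.4 × (-0.9289) = -57.03 mV

-57 mV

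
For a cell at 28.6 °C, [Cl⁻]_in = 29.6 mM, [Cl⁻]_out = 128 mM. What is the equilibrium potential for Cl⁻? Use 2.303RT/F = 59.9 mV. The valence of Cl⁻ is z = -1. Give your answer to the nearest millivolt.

E = (59.9/z) · log₁₀([Cl⁻]_out/[Cl⁻]_in) with z = -1.
For an anion, dividing by z = -1 reverses the sign.
= (59.9/-1) · log₁₀(128/29.6) = -59.90 · log₁₀(4.324)
= -59.90 · (0.6359) = -38.09 mV

-38 mV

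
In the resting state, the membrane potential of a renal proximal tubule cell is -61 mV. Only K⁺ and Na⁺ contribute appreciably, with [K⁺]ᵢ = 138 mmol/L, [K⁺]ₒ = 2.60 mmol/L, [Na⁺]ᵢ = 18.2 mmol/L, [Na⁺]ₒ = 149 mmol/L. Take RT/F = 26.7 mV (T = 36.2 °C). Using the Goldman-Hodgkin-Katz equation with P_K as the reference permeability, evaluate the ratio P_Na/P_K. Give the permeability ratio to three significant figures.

Let α = P_Na/P_K. GHK: Vm = 26.7·ln[(Kₒ + α·Naₒ)/(Kᵢ + α·Naᵢ)].
e^(Vm/26.7) = e^(-61.0/26.7) = 0.10181
So 0.10181·(Kᵢ + α·Naᵢ) = Kₒ + α·Naₒ → α = (0.10181·138.0 − 2.6) / (149.0 − 0.10181·18.2)
α = (14.05 − 2.6) / (149.0 − 1.853) = 11.45/147.1 = 0.07781

0.0778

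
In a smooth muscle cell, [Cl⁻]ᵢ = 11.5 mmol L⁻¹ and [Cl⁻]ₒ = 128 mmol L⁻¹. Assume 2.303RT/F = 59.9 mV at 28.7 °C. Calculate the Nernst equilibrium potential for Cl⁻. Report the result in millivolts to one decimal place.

-62.7 mV

E = (59.9/z) · log₁₀([Cl⁻]_out/[Cl⁻]_in) with z = -1.
For an anion, dividing by z = -1 reverses the sign.
= (59.9/-1) · log₁₀(128/11.5) = -59.90 · log₁₀(11.13)
= -59.90 · (1.0465) = -62.69 mV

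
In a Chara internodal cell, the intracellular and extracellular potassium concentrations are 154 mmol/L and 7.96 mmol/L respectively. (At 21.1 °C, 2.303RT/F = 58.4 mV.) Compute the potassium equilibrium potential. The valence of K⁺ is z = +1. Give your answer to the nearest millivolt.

E = (58.4/z) · log₁₀([K⁺]_out/[K⁺]_in) with z = +1.
= (58.4/1) · log₁₀(7.96/154) = 58.40 · log₁₀(0.05169)
= 58.40 · (-1.2866) = -75.14 mV

-75 mV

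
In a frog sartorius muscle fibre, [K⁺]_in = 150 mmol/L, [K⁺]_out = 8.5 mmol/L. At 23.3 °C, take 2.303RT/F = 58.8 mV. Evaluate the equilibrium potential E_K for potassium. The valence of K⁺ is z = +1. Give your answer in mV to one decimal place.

-73.3 mV

E = (58.8/z) · log₁₀([K⁺]_out/[K⁺]_in) with z = +1.
= (58.8/1) · log₁₀(8.5/150) = 58.80 · log₁₀(0.05667)
= 58.80 · (-1.2467) = -73.30 mV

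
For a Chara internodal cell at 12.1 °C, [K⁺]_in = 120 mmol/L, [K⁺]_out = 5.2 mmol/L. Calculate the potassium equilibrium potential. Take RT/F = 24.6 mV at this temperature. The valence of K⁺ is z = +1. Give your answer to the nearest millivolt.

-77 mV

E = (24.6/z) · ln([K⁺]_out/[K⁺]_in) with z = +1.
= (24.6/1) · ln(5.2/120) = 24.60 · ln(0.04333)
= 24.60 · (-3.1388) = -77.22 mV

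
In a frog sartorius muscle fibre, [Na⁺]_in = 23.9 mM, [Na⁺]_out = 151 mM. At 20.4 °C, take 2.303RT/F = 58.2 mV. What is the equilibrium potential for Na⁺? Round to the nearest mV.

E = (58.2/z) · log₁₀([Na⁺]_out/[Na⁺]_in) with z = +1.
= (58.2/1) · log₁₀(151/23.9) = 58.20 · log₁₀(6.318)
= 58.20 · (0.8006) = 46.59 mV

47 mV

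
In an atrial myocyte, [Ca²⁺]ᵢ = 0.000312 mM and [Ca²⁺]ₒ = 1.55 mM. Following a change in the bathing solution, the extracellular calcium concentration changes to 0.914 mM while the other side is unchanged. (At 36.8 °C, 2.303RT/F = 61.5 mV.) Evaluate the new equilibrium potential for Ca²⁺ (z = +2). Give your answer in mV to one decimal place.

106.6 mV

After the shift: [Ca²⁺]_out = 0.914, [Ca²⁺]_in = 0.000312 mM.
E_new = (61.5/2)·log₁₀(0.914/0.000312) = 30.75 · (3.4668) = 106.60 mV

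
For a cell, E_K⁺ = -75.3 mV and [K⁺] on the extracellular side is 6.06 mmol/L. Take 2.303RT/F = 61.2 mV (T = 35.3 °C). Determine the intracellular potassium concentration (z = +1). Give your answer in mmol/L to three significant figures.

103 mmol/L

Nernst: E = (61.2/1) · log₁₀([out]/[in]), so log₁₀([out]/[in]) = -75.3 × 1 / 61.2 = -1.2304.
[out]/[in] = 10^(-1.2304) = 0.05883.
[in] = 6.06 / 0.05883 = 103 mmol/L.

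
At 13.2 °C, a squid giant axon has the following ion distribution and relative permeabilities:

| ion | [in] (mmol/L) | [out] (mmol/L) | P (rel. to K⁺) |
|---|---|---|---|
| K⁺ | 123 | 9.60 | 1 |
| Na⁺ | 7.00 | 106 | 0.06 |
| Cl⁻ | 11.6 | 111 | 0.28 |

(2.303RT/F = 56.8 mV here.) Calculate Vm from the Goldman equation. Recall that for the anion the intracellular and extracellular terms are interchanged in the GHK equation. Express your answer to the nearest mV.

-51 mV

Vm = 56.8 · log₁₀[(Σ P·[cation]ₒ + Σ P·[anion]ᵢ) / (Σ P·[cation]ᵢ + Σ P·[anion]ₒ)]
Numerator = 1×9.60 + 0.06×106 + 0.28×11.6 = 19.21
Denominator = 1×123 + 0.06×7.00 + 0.28×111 = 154.5
Vm = 56.8 · log₁₀(0.12432) = 56.8 × (-0.9054) = -51.43 mV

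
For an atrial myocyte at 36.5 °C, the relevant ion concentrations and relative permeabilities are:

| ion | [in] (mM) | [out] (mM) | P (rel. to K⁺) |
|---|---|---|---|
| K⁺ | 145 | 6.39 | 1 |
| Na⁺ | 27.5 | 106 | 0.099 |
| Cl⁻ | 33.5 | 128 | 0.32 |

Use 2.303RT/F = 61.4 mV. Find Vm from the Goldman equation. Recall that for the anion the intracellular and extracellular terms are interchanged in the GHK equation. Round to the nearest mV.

Vm = 61.4 · log₁₀[(Σ P·[cation]ₒ + Σ P·[anion]ᵢ) / (Σ P·[cation]ᵢ + Σ P·[anion]ₒ)]
Numerator = 1×6.39 + 0.099×106 + 0.32×33.5 = 27.6
Denominator = 1×145 + 0.099×27.5 + 0.32×128 = 188.7
Vm = 61.4 · log₁₀(0.1463) = 61.4 × (-0.8348) = -51.25 mV

-51 mV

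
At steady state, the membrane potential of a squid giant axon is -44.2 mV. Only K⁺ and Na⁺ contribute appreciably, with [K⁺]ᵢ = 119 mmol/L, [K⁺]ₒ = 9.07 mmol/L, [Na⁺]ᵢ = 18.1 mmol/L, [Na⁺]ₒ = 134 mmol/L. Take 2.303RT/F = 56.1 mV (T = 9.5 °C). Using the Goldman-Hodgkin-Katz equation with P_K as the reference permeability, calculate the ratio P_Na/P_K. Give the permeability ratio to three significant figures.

0.0788

Let α = P_Na/P_K. GHK: Vm = 56.1·log₁₀[(Kₒ + α·Naₒ)/(Kᵢ + α·Naᵢ)].
10^(Vm/56.1) = 10^(-44.2/56.1) = 0.16298
So 0.16298·(Kᵢ + α·Naᵢ) = Kₒ + α·Naₒ → α = (0.16298·119.0 − 9.07) / (134.0 − 0.16298·18.1)
α = (19.39 − 9.07) / (134.0 − 2.95) = 10.32/131.1 = 0.07878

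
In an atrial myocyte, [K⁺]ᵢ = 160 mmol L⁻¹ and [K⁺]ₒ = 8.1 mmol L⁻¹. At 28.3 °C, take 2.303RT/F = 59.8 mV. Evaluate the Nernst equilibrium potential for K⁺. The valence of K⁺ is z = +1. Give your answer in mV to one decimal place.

-77.5 mV

E = (59.8/z) · log₁₀([K⁺]_out/[K⁺]_in) with z = +1.
= (59.8/1) · log₁₀(8.1/160) = 59.80 · log₁₀(0.05062)
= 59.80 · (-1.2956) = -77.48 mV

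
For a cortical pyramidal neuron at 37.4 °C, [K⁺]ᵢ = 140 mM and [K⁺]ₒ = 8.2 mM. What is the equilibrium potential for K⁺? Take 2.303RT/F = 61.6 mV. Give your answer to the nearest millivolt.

E = (61.6/z) · log₁₀([K⁺]_out/[K⁺]_in) with z = +1.
= (61.6/1) · log₁₀(8.2/140) = 61.60 · log₁₀(0.05857)
= 61.60 · (-1.2323) = -75.91 mV

-76 mV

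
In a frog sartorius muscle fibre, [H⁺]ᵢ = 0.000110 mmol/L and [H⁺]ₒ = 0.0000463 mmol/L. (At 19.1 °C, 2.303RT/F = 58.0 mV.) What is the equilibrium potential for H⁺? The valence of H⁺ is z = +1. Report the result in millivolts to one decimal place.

-21.8 mV

E = (58.0/z) · log₁₀([H⁺]_out/[H⁺]_in) with z = +1.
= (58.0/1) · log₁₀(0.0000463/0.000110) = 58.00 · log₁₀(0.4209)
= 58.00 · (-0.3758) = -21.80 mV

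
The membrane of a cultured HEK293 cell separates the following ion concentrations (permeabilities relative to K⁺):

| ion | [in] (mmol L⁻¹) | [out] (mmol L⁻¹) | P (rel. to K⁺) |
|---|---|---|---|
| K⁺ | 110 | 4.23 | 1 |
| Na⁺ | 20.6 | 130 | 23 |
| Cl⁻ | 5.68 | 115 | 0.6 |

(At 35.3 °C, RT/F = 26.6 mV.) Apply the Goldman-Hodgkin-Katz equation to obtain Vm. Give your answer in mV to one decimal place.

40.5 mV

Vm = 26.6 · ln[(Σ P·[cation]ₒ + Σ P·[anion]ᵢ) / (Σ P·[cation]ᵢ + Σ P·[anion]ₒ)]
Numerator = 1×4.23 + 23×130 + 0.6×5.68 = 2998
Denominator = 1×110 + 23×20.6 + 0.6×115 = 652.8
Vm = 26.6 · ln(4.592) = 26.6 × (1.5243) = 40.55 mV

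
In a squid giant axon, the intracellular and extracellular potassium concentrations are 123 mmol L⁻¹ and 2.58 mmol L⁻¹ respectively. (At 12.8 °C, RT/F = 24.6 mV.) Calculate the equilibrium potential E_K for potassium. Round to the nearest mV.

-95 mV

E = (24.6/z) · ln([K⁺]_out/[K⁺]_in) with z = +1.
= (24.6/1) · ln(2.58/123) = 24.60 · ln(0.02098)
= 24.60 · (-3.8644) = -95.06 mV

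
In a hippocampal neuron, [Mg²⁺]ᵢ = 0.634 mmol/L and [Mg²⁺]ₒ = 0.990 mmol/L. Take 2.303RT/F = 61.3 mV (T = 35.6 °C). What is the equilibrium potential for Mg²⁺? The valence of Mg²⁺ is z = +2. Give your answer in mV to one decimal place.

E = (61.3/z) · log₁₀([Mg²⁺]_out/[Mg²⁺]_in) with z = +2.
= (61.3/2) · log₁₀(0.990/0.634) = 30.65 · log₁₀(1.562)
= 30.65 · (0.1935) = 5.93 mV

5.9 mV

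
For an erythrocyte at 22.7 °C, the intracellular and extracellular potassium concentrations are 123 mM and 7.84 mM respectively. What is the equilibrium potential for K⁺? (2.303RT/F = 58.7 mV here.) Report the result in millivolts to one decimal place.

-70.2 mV

E = (58.7/z) · log₁₀([K⁺]_out/[K⁺]_in) with z = +1.
= (58.7/1) · log₁₀(7.84/123) = 58.70 · log₁₀(0.06374)
= 58.70 · (-1.1956) = -70.18 mV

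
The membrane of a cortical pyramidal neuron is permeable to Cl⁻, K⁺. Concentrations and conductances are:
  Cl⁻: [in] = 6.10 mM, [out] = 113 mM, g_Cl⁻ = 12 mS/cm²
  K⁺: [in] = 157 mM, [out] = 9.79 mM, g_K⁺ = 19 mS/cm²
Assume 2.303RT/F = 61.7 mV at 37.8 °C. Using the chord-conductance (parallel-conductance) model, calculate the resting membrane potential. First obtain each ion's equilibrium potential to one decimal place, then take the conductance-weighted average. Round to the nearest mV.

-76 mV

E_Cl⁻ = (61.7/-1)·log₁₀(113/6.10) = -78.2 mV
E_K⁺ = (61.7/1)·log₁₀(9.79/157) = -74.4 mV
Vm = (Σ gᵢEᵢ)/(Σ gᵢ) = (12·-78.2 + 19·-74.4) / (12 + 19)
= -2352.00 / 31 = -75.87 mV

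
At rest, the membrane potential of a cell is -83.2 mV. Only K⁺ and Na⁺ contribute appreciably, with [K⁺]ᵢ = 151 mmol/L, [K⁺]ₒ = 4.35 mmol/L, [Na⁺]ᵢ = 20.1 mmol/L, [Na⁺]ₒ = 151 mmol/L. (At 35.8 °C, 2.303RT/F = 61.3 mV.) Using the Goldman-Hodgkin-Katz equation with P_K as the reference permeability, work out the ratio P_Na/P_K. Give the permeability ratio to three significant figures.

Let α = P_Na/P_K. GHK: Vm = 61.3·log₁₀[(Kₒ + α·Naₒ)/(Kᵢ + α·Naᵢ)].
10^(Vm/61.3) = 10^(-83.2/61.3) = 0.043928
So 0.043928·(Kᵢ + α·Naᵢ) = Kₒ + α·Naₒ → α = (0.043928·151.0 − 4.35) / (151.0 − 0.043928·20.1)
α = (6.633 − 4.35) / (151.0 − 0.883) = 2.283/150.1 = 0.01521

0.0152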